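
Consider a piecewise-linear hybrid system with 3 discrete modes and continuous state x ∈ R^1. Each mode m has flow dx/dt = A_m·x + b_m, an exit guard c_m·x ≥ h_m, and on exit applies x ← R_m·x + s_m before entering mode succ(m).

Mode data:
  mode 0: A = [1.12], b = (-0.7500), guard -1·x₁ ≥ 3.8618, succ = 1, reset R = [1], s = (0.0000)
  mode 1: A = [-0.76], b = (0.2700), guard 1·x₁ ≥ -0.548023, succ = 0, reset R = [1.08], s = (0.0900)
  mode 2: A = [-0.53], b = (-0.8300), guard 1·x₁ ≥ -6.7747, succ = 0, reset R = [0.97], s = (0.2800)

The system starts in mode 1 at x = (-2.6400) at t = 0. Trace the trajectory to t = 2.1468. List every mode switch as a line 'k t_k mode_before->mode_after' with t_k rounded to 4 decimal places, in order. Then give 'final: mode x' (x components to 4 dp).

1 1.5773 1->0
final: 0 -1.5473

Mode 1: guard c·x = -0.5480 hit at Δt = 1.5773 (t = 1.5773), x⁻ = (-0.5480) → reset → x⁺ = (-0.5019), jump to mode 0
Mode 0: flow for 0.5695 to horizon, guard not reached → x = (-1.5473)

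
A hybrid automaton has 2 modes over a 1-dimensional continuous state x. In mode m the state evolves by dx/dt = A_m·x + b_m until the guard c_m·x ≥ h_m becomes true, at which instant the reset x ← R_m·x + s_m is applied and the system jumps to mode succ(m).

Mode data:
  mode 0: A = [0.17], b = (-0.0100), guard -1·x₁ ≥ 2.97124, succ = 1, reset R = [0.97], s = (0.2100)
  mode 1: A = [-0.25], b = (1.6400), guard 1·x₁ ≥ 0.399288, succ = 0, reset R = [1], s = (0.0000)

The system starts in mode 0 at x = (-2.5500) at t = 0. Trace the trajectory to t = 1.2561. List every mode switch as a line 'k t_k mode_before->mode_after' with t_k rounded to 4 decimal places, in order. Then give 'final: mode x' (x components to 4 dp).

Mode 0: guard c·x = 2.9712 hit at Δt = 0.8805 (t = 0.8805), x⁻ = (-2.9712) → reset → x⁺ = (-2.6721), jump to mode 1
Mode 1: flow for 0.3756 to horizon, guard not reached → x = (-1.8447)

1 0.8805 0->1
final: 1 -1.8447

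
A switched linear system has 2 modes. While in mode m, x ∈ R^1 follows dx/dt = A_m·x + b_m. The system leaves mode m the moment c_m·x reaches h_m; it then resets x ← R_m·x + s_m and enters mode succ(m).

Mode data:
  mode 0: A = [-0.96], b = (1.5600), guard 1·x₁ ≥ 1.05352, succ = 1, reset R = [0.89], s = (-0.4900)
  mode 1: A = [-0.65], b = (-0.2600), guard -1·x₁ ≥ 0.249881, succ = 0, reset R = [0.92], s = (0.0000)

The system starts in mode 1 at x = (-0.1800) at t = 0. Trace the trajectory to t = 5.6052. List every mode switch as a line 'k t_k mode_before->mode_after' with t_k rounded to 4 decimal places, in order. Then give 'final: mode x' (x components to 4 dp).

Mode 1: guard c·x = 0.2499 hit at Δt = 0.5880 (t = 0.5880), x⁻ = (-0.2499) → reset → x⁺ = (-0.2299), jump to mode 0
Mode 0: guard c·x = 1.0535 hit at Δt = 1.2264 (t = 1.8144), x⁻ = (1.0535) → reset → x⁺ = (0.4476), jump to mode 1
Mode 1: guard c·x = 0.2499 hit at Δt = 2.6631 (t = 4.4775), x⁻ = (-0.2499) → reset → x⁺ = (-0.2299), jump to mode 0
Mode 0: flow for 1.1277 to horizon, guard not reached → x = (0.9967)

1 0.5880 1->0
2 1.8144 0->1
3 4.4775 1->0
final: 0 0.9967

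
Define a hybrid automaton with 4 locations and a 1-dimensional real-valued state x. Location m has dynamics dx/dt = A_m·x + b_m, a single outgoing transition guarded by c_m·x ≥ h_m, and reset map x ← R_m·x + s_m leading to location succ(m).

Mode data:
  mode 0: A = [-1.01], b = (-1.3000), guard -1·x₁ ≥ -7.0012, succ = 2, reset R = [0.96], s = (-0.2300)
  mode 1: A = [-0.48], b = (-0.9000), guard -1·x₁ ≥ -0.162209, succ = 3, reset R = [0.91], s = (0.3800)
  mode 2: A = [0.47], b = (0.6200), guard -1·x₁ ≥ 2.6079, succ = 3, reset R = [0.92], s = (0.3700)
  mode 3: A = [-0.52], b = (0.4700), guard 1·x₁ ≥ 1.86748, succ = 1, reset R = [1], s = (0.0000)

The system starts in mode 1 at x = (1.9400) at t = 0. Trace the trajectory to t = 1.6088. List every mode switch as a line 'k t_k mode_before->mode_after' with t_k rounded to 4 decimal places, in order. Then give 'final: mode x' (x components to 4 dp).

1 1.3070 1->3
final: 3 0.5823

Mode 1: guard c·x = -0.1622 hit at Δt = 1.3070 (t = 1.3070), x⁻ = (0.1622) → reset → x⁺ = (0.5276), jump to mode 3
Mode 3: flow for 0.3018 to horizon, guard not reached → x = (0.5823)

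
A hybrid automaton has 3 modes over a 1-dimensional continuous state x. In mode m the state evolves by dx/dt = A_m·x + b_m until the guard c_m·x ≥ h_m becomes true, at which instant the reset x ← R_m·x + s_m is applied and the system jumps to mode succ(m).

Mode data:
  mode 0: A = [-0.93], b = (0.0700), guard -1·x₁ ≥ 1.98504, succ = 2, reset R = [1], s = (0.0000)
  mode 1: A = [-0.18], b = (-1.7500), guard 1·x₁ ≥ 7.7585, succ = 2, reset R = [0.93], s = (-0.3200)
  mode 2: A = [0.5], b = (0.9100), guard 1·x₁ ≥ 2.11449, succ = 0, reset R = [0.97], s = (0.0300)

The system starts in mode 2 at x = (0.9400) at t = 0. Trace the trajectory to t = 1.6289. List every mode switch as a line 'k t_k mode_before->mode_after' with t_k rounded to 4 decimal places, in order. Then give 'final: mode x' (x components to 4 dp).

Mode 2: guard c·x = 2.1145 hit at Δt = 0.7091 (t = 0.7091), x⁻ = (2.1145) → reset → x⁺ = (2.0811), jump to mode 0
Mode 0: flow for 0.9198 to horizon, guard not reached → x = (0.9279)

1 0.7091 2->0
final: 0 0.9279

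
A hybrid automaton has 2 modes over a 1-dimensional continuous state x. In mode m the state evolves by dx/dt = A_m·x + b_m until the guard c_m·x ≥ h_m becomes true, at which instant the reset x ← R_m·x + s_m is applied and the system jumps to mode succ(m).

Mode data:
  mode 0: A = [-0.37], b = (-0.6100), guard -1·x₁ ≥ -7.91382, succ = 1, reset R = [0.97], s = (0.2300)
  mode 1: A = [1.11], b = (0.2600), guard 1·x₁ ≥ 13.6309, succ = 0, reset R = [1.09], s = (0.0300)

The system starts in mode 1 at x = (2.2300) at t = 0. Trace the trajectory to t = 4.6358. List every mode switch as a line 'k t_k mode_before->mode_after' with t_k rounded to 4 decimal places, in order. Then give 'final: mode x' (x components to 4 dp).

1 1.5563 1->0
2 3.0366 0->1
3 3.5163 1->0
final: 0 9.2797

Mode 1: guard c·x = 13.6309 hit at Δt = 1.5563 (t = 1.5563), x⁻ = (13.6309) → reset → x⁺ = (14.8877), jump to mode 0
Mode 0: guard c·x = -7.9138 hit at Δt = 1.4803 (t = 3.0366), x⁻ = (7.9138) → reset → x⁺ = (7.9064), jump to mode 1
Mode 1: guard c·x = 13.6309 hit at Δt = 0.4797 (t = 3.5163), x⁻ = (13.6309) → reset → x⁺ = (14.8877), jump to mode 0
Mode 0: flow for 1.1195 to horizon, guard not reached → x = (9.2797)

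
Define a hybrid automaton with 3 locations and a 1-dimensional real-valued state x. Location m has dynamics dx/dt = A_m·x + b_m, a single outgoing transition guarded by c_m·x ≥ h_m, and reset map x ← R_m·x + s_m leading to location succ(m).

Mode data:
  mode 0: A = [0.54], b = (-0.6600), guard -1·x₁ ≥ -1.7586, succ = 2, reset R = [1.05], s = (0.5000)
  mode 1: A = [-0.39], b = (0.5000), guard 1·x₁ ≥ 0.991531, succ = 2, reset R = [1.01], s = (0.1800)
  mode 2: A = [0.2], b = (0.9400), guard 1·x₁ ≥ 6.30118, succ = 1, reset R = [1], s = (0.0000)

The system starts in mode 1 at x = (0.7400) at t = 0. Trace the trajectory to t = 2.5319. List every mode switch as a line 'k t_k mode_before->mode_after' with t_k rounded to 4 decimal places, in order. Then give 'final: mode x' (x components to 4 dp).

Mode 1: guard c·x = 0.9915 hit at Δt = 1.5992 (t = 1.5992), x⁻ = (0.9915) → reset → x⁺ = (1.1814), jump to mode 2
Mode 2: flow for 0.9327 to horizon, guard not reached → x = (2.3876)

1 1.5992 1->2
final: 2 2.3876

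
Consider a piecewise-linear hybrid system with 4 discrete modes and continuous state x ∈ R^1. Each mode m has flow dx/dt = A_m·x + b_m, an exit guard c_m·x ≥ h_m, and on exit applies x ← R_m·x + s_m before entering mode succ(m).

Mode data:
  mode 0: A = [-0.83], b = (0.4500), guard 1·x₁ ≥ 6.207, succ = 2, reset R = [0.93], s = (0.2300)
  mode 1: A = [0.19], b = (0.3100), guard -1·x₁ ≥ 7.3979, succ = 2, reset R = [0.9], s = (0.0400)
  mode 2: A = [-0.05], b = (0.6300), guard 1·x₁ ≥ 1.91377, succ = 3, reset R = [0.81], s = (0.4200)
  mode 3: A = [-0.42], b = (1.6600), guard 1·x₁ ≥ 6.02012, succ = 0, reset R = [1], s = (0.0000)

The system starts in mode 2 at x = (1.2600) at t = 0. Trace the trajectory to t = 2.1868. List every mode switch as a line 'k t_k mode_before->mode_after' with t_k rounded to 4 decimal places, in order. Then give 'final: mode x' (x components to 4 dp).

1 1.1876 2->3
final: 3 2.6495

Mode 2: guard c·x = 1.9138 hit at Δt = 1.1876 (t = 1.1876), x⁻ = (1.9138) → reset → x⁺ = (1.9702), jump to mode 3
Mode 3: flow for 0.9992 to horizon, guard not reached → x = (2.6495)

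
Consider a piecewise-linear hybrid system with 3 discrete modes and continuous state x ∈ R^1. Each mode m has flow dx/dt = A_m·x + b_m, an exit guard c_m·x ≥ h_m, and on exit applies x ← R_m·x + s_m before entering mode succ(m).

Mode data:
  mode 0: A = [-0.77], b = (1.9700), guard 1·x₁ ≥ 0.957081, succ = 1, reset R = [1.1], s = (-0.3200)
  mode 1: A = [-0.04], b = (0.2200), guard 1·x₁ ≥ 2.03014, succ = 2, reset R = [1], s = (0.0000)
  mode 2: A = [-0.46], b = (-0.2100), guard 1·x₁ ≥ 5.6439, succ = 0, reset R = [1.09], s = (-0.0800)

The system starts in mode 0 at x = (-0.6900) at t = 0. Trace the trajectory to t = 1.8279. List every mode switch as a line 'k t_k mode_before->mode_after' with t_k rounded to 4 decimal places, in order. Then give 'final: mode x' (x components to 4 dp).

1 0.9186 0->1
final: 1 0.9031

Mode 0: guard c·x = 0.9571 hit at Δt = 0.9186 (t = 0.9186), x⁻ = (0.9571) → reset → x⁺ = (0.7328), jump to mode 1
Mode 1: flow for 0.9093 to horizon, guard not reached → x = (0.9031)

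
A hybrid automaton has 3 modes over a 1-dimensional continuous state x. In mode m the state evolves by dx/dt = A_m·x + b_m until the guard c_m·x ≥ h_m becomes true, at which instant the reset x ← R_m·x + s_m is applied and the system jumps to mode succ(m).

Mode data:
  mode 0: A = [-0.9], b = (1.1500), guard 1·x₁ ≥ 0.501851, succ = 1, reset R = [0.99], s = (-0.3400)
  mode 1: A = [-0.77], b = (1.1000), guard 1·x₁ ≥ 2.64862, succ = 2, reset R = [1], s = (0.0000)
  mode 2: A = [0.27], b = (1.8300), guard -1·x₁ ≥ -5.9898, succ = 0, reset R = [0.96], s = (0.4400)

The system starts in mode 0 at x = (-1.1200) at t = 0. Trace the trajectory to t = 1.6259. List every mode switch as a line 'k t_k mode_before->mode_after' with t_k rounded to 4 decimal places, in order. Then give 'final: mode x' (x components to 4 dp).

1 1.2536 0->1
final: 1 0.4738

Mode 0: guard c·x = 0.5019 hit at Δt = 1.2536 (t = 1.2536), x⁻ = (0.5019) → reset → x⁺ = (0.1568), jump to mode 1
Mode 1: flow for 0.3723 to horizon, guard not reached → x = (0.4738)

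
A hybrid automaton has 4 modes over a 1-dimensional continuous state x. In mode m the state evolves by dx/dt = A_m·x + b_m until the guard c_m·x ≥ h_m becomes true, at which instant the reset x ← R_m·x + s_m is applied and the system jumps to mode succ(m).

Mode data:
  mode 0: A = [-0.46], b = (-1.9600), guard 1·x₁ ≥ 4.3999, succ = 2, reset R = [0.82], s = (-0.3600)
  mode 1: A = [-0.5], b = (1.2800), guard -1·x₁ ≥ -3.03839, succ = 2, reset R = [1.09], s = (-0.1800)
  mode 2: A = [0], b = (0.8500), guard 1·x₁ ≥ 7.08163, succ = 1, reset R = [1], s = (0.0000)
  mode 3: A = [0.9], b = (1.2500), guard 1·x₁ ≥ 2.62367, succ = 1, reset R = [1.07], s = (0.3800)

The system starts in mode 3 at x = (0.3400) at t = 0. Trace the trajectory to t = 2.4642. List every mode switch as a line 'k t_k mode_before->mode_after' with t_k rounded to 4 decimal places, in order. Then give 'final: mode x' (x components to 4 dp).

1 0.9355 3->1
2 1.4776 1->2
final: 2 3.9705

Mode 3: guard c·x = 2.6237 hit at Δt = 0.9355 (t = 0.9355), x⁻ = (2.6237) → reset → x⁺ = (3.1873), jump to mode 1
Mode 1: guard c·x = -3.0384 hit at Δt = 0.5421 (t = 1.4776), x⁻ = (3.0384) → reset → x⁺ = (3.1318), jump to mode 2
Mode 2: flow for 0.9866 to horizon, guard not reached → x = (3.9705)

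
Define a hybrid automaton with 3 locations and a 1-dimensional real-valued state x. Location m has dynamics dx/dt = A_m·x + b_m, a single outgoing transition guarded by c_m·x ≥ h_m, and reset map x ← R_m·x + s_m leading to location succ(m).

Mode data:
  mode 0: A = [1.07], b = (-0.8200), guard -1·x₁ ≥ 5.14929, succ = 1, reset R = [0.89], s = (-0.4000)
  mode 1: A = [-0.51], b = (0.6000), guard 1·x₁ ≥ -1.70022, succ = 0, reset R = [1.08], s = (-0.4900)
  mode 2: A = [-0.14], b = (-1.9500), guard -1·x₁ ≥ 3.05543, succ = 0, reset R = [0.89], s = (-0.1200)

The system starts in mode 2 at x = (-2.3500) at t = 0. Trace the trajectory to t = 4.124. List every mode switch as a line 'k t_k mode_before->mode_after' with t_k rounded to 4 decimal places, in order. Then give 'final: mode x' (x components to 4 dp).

1 0.4490 2->0
2 0.9117 0->1
3 2.4045 1->0
4 3.0107 0->1
final: 1 -2.3145

Mode 2: guard c·x = 3.0554 hit at Δt = 0.4490 (t = 0.4490), x⁻ = (-3.0554) → reset → x⁺ = (-2.8393), jump to mode 0
Mode 0: guard c·x = 5.1493 hit at Δt = 0.4627 (t = 0.9117), x⁻ = (-5.1493) → reset → x⁺ = (-4.9829), jump to mode 1
Mode 1: guard c·x = -1.7002 hit at Δt = 1.4928 (t = 2.4045), x⁻ = (-1.7002) → reset → x⁺ = (-2.3262), jump to mode 0
Mode 0: guard c·x = 5.1493 hit at Δt = 0.6062 (t = 3.0107), x⁻ = (-5.1493) → reset → x⁺ = (-4.9829), jump to mode 1
Mode 1: flow for 1.1133 to horizon, guard not reached → x = (-2.3145)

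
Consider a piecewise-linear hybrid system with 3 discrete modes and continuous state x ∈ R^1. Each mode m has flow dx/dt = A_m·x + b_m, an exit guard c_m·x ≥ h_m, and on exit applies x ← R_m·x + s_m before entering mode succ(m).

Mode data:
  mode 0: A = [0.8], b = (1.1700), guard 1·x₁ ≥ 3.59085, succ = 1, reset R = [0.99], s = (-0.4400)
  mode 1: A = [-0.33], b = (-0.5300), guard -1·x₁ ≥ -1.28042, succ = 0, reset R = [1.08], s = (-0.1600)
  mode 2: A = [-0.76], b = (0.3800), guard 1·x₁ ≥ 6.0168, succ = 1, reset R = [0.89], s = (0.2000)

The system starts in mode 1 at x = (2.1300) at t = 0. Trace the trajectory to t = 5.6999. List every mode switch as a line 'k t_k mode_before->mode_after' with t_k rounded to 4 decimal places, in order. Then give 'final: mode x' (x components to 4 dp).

Mode 1: guard c·x = -1.2804 hit at Δt = 0.7818 (t = 0.7818), x⁻ = (1.2804) → reset → x⁺ = (1.2229), jump to mode 0
Mode 0: guard c·x = 3.5909 hit at Δt = 0.7903 (t = 1.5721), x⁻ = (3.5909) → reset → x⁺ = (3.1149), jump to mode 1
Mode 1: guard c·x = -1.2804 hit at Δt = 1.4909 (t = 3.0630), x⁻ = (1.2804) → reset → x⁺ = (1.2229), jump to mode 0
Mode 0: guard c·x = 3.5909 hit at Δt = 0.7903 (t = 3.8533), x⁻ = (3.5909) → reset → x⁺ = (3.1149), jump to mode 1
Mode 1: guard c·x = -1.2804 hit at Δt = 1.4909 (t = 5.3441), x⁻ = (1.2804) → reset → x⁺ = (1.2229), jump to mode 0
Mode 0: flow for 0.3558 to horizon, guard not reached → x = (2.1071)

1 0.7818 1->0
2 1.5721 0->1
3 3.0630 1->0
4 3.8533 0->1
5 5.3441 1->0
final: 0 2.1071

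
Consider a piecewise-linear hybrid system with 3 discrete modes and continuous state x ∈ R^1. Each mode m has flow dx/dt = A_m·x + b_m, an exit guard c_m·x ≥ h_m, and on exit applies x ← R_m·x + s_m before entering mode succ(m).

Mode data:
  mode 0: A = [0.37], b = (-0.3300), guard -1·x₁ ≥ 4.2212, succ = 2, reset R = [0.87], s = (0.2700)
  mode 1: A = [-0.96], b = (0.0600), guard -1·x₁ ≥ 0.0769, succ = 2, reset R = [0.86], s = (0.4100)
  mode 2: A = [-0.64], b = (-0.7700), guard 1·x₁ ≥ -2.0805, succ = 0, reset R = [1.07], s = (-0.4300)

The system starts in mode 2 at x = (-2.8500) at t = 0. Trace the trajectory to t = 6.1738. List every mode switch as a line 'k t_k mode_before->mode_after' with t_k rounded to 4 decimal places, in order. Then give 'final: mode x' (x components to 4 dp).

Mode 2: guard c·x = -2.0805 hit at Δt = 0.9839 (t = 0.9839), x⁻ = (-2.0805) → reset → x⁺ = (-2.6561), jump to mode 0
Mode 0: guard c·x = 4.2212 hit at Δt = 0.9876 (t = 1.9715), x⁻ = (-4.2212) → reset → x⁺ = (-3.4024), jump to mode 2
Mode 2: guard c·x = -2.0805 hit at Δt = 1.4359 (t = 3.4074), x⁻ = (-2.0805) → reset → x⁺ = (-2.6561), jump to mode 0
Mode 0: guard c·x = 4.2212 hit at Δt = 0.9876 (t = 4.3950), x⁻ = (-4.2212) → reset → x⁺ = (-3.4024), jump to mode 2
Mode 2: guard c·x = -2.0805 hit at Δt = 1.4359 (t = 5.8309), x⁻ = (-2.0805) → reset → x⁺ = (-2.6561), jump to mode 0
Mode 0: flow for 0.3429 to horizon, guard not reached → x = (-3.1361)

1 0.9839 2->0
2 1.9715 0->2
3 3.4074 2->0
4 4.3950 0->2
5 5.8309 2->0
final: 0 -3.1361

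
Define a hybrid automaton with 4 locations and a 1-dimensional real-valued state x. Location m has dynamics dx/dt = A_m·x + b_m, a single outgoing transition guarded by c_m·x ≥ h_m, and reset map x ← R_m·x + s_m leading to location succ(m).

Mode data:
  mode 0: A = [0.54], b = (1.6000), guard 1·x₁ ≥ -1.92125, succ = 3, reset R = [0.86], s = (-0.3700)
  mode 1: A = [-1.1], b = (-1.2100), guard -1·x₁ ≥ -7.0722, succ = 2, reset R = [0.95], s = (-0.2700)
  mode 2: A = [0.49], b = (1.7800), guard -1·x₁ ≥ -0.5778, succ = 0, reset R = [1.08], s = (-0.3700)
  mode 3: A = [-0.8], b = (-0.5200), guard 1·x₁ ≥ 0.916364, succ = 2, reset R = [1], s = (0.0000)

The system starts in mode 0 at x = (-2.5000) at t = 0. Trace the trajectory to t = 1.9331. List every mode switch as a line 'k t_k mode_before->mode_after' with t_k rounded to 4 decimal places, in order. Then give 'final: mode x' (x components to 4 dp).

Mode 0: guard c·x = -1.9212 hit at Δt = 1.5018 (t = 1.5018), x⁻ = (-1.9212) → reset → x⁺ = (-2.0223), jump to mode 3
Mode 3: flow for 0.4313 to horizon, guard not reached → x = (-1.6218)

1 1.5018 0->3
final: 3 -1.6218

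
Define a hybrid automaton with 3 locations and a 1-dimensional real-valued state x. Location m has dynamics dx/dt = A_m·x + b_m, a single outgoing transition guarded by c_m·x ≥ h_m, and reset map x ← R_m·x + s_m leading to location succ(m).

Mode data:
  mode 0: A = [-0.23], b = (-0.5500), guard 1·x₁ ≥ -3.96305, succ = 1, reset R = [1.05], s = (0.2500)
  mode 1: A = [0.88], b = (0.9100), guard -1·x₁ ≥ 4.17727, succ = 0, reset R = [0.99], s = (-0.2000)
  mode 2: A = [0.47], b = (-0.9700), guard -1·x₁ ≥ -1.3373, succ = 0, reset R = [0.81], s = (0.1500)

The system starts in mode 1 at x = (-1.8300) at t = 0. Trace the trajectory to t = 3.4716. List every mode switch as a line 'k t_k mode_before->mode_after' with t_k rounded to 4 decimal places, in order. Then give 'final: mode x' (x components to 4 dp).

1 1.5608 1->0
2 2.4854 0->1
3 2.5859 1->0
final: 0 -3.9772

Mode 1: guard c·x = 4.1773 hit at Δt = 1.5608 (t = 1.5608), x⁻ = (-4.1773) → reset → x⁺ = (-4.3355), jump to mode 0
Mode 0: guard c·x = -3.9630 hit at Δt = 0.9246 (t = 2.4854), x⁻ = (-3.9630) → reset → x⁺ = (-3.9112), jump to mode 1
Mode 1: guard c·x = 4.1773 hit at Δt = 0.1005 (t = 2.5859), x⁻ = (-4.1773) → reset → x⁺ = (-4.3355), jump to mode 0
Mode 0: flow for 0.8857 to horizon, guard not reached → x = (-3.9772)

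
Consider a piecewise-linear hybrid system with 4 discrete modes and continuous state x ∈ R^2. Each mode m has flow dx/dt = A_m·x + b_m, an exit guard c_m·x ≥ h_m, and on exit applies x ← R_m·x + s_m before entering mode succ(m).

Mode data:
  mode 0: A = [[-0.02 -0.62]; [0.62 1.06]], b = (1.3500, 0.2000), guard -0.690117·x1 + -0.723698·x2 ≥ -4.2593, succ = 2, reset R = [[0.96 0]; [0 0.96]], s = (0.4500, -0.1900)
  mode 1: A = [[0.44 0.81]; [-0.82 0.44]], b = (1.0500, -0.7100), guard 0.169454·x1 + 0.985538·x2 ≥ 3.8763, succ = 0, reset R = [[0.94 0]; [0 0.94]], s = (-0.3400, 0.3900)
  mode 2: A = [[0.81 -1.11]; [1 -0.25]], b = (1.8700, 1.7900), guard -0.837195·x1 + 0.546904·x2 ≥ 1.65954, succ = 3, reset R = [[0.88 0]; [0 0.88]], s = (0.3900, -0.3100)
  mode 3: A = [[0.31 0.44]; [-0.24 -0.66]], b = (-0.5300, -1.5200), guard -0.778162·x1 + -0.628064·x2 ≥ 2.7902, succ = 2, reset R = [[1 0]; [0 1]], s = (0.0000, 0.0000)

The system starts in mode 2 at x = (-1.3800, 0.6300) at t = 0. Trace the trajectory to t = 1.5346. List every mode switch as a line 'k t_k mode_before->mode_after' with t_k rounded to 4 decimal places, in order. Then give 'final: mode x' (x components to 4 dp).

1 0.8965 2->3
final: 3 -1.4500 -0.3757

Mode 2: guard c·x = 1.6595 hit at Δt = 0.8965 (t = 0.8965), x⁻ = (-1.4455, 0.8216) → reset → x⁺ = (-0.8821, 0.4130), jump to mode 3
Mode 3: flow for 0.6381 to horizon, guard not reached → x = (-1.4500, -0.3757)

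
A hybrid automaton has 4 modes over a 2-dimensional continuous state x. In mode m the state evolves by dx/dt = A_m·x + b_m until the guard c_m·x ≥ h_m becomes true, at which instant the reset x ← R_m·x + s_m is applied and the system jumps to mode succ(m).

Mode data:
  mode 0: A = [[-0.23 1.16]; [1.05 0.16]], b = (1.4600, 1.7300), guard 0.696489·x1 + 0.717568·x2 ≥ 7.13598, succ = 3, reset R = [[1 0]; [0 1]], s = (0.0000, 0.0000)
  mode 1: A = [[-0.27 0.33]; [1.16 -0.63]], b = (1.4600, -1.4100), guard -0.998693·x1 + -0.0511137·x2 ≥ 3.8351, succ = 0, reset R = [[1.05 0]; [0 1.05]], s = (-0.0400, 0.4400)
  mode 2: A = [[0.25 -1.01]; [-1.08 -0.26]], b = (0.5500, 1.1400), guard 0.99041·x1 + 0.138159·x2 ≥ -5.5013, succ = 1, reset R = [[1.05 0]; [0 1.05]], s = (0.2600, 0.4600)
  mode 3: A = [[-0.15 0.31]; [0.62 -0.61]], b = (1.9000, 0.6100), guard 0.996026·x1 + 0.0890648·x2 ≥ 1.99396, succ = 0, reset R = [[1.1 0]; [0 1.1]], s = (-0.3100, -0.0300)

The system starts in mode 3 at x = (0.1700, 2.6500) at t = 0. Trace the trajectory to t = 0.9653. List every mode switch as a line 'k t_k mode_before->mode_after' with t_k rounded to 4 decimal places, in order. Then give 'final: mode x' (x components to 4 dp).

1 0.6384 3->0
final: 0 3.2391 4.2454

Mode 3: guard c·x = 1.9940 hit at Δt = 0.6384 (t = 0.6384), x⁻ = (1.7819, 2.4600) → reset → x⁺ = (1.6501, 2.6760), jump to mode 0
Mode 0: flow for 0.3269 to horizon, guard not reached → x = (3.2391, 4.2454)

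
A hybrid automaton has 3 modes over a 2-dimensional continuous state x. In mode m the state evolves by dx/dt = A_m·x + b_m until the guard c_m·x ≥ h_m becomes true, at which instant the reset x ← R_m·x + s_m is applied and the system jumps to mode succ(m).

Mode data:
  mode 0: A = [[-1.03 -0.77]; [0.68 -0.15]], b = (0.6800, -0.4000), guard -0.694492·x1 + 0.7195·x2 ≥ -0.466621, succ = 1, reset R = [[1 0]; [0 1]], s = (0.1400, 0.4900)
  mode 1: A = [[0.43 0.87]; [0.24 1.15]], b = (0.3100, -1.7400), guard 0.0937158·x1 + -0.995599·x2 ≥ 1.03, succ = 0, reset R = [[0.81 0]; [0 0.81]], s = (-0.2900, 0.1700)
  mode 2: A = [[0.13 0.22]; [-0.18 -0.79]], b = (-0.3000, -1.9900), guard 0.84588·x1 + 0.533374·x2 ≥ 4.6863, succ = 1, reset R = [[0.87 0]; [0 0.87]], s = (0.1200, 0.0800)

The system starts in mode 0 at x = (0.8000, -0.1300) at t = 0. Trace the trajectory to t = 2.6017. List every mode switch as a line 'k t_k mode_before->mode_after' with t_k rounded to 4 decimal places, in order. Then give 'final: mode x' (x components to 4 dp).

Mode 0: guard c·x = -0.4666 hit at Δt = 1.3604 (t = 1.3604), x⁻ = (0.7060, 0.0329) → reset → x⁺ = (0.8460, 0.5229), jump to mode 1
Mode 1: guard c·x = 1.0300 hit at Δt = 0.9296 (t = 2.2900), x⁻ = (1.5896, -0.8849) → reset → x⁺ = (0.9976, -0.5468), jump to mode 0
Mode 0: flow for 0.3117 to horizon, guard not reached → x = (1.0051, -0.4357)

1 1.3604 0->1
2 2.2900 1->0
final: 0 1.0051 -0.4357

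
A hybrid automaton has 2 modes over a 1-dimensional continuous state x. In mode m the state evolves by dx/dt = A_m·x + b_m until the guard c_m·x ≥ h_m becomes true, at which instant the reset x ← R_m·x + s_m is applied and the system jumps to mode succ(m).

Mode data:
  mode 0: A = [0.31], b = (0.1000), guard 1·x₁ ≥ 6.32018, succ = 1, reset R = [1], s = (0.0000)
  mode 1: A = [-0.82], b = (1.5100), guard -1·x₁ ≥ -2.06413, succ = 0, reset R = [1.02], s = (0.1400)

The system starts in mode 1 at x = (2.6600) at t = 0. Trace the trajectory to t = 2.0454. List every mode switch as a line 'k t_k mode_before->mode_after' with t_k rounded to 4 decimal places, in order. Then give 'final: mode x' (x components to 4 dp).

1 1.5876 1->0
final: 0 2.6370

Mode 1: guard c·x = -2.0641 hit at Δt = 1.5876 (t = 1.5876), x⁻ = (2.0641) → reset → x⁺ = (2.2454), jump to mode 0
Mode 0: flow for 0.4578 to horizon, guard not reached → x = (2.6370)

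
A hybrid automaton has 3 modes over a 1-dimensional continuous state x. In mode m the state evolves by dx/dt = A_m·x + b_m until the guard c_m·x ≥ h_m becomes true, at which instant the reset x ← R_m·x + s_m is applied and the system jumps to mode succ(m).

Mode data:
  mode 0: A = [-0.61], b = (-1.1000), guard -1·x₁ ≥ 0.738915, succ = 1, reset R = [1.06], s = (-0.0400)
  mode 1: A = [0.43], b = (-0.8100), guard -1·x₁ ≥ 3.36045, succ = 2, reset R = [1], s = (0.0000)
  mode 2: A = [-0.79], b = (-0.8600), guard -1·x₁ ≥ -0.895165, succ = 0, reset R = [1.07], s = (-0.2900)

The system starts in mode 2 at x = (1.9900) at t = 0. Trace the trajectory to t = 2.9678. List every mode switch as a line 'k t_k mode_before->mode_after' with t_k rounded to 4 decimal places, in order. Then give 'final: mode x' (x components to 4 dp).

Mode 2: guard c·x = -0.8952 hit at Δt = 0.5563 (t = 0.5563), x⁻ = (0.8952) → reset → x⁺ = (0.6678), jump to mode 0
Mode 0: guard c·x = 0.7389 hit at Δt = 1.3808 (t = 1.9371), x⁻ = (-0.7389) → reset → x⁺ = (-0.8232), jump to mode 1
Mode 1: flow for 1.0307 to horizon, guard not reached → x = (-2.3329)

1 0.5563 2->0
2 1.9371 0->1
final: 1 -2.3329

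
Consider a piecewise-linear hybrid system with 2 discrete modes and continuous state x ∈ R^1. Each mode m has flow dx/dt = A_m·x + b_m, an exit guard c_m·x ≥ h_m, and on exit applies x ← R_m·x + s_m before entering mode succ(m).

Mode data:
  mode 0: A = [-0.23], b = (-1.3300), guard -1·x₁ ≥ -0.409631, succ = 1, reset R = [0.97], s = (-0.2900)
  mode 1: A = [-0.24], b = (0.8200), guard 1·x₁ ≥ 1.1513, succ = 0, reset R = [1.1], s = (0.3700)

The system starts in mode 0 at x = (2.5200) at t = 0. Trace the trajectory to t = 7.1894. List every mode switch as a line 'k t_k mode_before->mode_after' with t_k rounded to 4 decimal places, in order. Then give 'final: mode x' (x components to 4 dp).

Mode 0: guard c·x = -0.4096 hit at Δt = 1.2751 (t = 1.2751), x⁻ = (0.4096) → reset → x⁺ = (0.1073), jump to mode 1
Mode 1: guard c·x = 1.1513 hit at Δt = 1.5792 (t = 2.8543), x⁻ = (1.1513) → reset → x⁺ = (1.6364), jump to mode 0
Mode 0: guard c·x = -0.4096 hit at Δt = 0.7859 (t = 3.6402), x⁻ = (0.4096) → reset → x⁺ = (0.1073), jump to mode 1
Mode 1: guard c·x = 1.1513 hit at Δt = 1.5792 (t = 5.2194), x⁻ = (1.1513) → reset → x⁺ = (1.6364), jump to mode 0
Mode 0: guard c·x = -0.4096 hit at Δt = 0.7859 (t = 6.0053), x⁻ = (0.4096) → reset → x⁺ = (0.1073), jump to mode 1
Mode 1: flow for 1.1841 to horizon, guard not reached → x = (0.9260)

1 1.2751 0->1
2 2.8543 1->0
3 3.6402 0->1
4 5.2194 1->0
5 6.0053 0->1
final: 1 0.9260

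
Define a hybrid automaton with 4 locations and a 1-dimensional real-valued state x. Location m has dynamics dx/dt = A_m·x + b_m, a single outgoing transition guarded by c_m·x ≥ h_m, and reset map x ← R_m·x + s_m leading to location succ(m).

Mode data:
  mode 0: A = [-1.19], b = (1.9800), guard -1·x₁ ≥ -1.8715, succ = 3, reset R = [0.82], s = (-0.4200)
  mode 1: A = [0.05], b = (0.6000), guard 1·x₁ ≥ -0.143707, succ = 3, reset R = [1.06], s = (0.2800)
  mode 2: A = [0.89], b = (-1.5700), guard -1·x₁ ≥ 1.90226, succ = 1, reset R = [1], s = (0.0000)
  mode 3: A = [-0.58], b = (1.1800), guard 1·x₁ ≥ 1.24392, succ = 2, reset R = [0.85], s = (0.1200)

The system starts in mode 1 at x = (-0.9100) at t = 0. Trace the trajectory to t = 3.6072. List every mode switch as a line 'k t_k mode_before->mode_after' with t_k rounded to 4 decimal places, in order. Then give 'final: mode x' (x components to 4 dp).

Mode 1: guard c·x = -0.1437 hit at Δt = 1.3363 (t = 1.3363), x⁻ = (-0.1437) → reset → x⁺ = (0.1277), jump to mode 3
Mode 3: guard c·x = 1.2439 hit at Δt = 1.5180 (t = 2.8543), x⁻ = (1.2439) → reset → x⁺ = (1.1773), jump to mode 2
Mode 2: flow for 0.7529 to horizon, guard not reached → x = (0.6174)

1 1.3363 1->3
2 2.8543 3->2
final: 2 0.6174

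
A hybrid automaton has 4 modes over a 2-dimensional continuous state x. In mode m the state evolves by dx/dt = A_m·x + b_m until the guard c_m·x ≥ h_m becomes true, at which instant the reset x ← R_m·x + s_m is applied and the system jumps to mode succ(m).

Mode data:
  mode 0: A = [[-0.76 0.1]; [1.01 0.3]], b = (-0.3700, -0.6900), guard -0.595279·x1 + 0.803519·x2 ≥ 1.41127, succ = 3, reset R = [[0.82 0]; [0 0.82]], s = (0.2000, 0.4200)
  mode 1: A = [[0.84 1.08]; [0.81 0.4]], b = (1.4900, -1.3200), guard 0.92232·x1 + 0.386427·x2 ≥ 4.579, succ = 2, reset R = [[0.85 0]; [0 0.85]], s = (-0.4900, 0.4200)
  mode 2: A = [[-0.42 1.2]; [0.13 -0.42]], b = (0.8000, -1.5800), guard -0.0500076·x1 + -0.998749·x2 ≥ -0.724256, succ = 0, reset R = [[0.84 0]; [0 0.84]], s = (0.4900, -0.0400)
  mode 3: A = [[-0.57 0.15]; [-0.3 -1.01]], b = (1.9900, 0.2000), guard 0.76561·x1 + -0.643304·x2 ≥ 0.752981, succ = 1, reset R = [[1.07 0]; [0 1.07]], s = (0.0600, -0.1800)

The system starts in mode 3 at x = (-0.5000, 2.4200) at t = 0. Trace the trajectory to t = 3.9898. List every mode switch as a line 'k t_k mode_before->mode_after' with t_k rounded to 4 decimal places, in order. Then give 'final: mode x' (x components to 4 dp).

Mode 3: guard c·x = 0.7530 hit at Δt = 1.1457 (t = 1.1457), x⁻ = (1.5876, 0.7189) → reset → x⁺ = (1.7587, 0.5892), jump to mode 1
Mode 1: guard c·x = 4.5790 hit at Δt = 0.5397 (t = 1.6854), x⁻ = (4.3992, 1.3496) → reset → x⁺ = (3.2493, 1.5672), jump to mode 2
Mode 2: guard c·x = -0.7243 hit at Δt = 0.6575 (t = 2.3429), x⁻ = (3.6185, 0.5440) → reset → x⁺ = (3.5296, 0.4169), jump to mode 0
Mode 0: guard c·x = 1.4113 hit at Δt = 1.1053 (t = 3.4482), x⁻ = (1.3886, 2.7851) → reset → x⁺ = (1.3386, 2.7038), jump to mode 3
Mode 3: flow for 0.5416 to horizon, guard not reached → x = (2.0491, 1.4287)

1 1.1457 3->1
2 1.6854 1->2
3 2.3429 2->0
4 3.4482 0->3
final: 3 2.0491 1.4287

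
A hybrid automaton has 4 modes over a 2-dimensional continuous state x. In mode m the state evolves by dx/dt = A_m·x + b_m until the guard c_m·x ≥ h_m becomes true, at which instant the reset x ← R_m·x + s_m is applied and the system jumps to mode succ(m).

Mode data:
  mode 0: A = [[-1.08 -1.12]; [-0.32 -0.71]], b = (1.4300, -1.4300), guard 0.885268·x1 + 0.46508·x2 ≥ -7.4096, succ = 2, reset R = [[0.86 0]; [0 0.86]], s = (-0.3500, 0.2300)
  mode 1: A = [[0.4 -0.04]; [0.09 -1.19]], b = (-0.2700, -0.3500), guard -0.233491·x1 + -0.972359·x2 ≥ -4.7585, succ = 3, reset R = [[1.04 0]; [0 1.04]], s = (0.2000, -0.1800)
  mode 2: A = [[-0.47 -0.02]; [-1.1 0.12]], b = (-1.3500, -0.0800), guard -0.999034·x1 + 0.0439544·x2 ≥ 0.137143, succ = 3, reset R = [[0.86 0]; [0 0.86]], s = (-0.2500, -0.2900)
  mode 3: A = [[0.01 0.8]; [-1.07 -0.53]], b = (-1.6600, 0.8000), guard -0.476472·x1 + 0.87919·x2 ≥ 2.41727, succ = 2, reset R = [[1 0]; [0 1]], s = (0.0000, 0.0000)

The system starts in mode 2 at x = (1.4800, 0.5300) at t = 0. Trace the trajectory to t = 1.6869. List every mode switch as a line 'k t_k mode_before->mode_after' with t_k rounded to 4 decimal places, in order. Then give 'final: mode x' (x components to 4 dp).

Mode 2: guard c·x = 0.1371 hit at Δt = 0.9956 (t = 0.9956), x⁻ = (-0.1464, -0.2069) → reset → x⁺ = (-0.3759, -0.4679), jump to mode 3
Mode 3: flow for 0.6913 to horizon, guard not reached → x = (-1.4645, 0.7642)

1 0.9956 2->3
final: 3 -1.4645 0.7642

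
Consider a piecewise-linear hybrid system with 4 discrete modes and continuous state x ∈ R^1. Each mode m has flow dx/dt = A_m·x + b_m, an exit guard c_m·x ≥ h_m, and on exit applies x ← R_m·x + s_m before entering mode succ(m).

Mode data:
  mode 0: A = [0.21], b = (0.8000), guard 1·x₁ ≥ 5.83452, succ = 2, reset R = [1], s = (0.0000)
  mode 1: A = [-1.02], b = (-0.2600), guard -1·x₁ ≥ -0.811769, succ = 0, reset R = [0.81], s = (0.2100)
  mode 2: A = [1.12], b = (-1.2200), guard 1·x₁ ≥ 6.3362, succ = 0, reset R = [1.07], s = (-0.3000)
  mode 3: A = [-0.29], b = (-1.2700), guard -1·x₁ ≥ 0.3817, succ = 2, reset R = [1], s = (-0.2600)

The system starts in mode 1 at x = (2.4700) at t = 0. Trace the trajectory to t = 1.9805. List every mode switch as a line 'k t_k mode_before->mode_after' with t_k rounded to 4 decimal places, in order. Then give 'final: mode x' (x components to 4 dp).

Mode 1: guard c·x = -0.8118 hit at Δt = 0.9195 (t = 0.9195), x⁻ = (0.8118) → reset → x⁺ = (0.8675), jump to mode 0
Mode 0: flow for 1.0610 to horizon, guard not reached → x = (2.0348)

1 0.9195 1->0
final: 0 2.0348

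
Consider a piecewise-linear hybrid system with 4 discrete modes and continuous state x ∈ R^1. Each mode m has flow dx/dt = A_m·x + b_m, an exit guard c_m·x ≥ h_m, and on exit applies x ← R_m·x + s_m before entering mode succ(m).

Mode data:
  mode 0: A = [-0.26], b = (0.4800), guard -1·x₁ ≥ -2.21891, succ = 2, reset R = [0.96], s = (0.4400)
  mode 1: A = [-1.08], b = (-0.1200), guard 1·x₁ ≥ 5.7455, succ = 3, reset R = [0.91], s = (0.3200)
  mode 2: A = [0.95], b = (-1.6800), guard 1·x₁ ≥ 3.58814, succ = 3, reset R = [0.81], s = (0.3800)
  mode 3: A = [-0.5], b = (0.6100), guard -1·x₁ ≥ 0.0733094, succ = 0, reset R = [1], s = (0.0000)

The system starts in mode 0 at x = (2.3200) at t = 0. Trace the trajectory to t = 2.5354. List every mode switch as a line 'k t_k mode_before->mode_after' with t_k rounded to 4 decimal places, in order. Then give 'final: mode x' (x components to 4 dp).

Mode 0: guard c·x = -2.2189 hit at Δt = 0.9229 (t = 0.9229), x⁻ = (2.2189) → reset → x⁺ = (2.5702), jump to mode 2
Mode 2: guard c·x = 3.5881 hit at Δt = 0.8628 (t = 1.7857), x⁻ = (3.5881) → reset → x⁺ = (3.2864), jump to mode 3
Mode 3: flow for 0.7497 to horizon, guard not reached → x = (2.6404)

1 0.9229 0->2
2 1.7857 2->3
final: 3 2.6404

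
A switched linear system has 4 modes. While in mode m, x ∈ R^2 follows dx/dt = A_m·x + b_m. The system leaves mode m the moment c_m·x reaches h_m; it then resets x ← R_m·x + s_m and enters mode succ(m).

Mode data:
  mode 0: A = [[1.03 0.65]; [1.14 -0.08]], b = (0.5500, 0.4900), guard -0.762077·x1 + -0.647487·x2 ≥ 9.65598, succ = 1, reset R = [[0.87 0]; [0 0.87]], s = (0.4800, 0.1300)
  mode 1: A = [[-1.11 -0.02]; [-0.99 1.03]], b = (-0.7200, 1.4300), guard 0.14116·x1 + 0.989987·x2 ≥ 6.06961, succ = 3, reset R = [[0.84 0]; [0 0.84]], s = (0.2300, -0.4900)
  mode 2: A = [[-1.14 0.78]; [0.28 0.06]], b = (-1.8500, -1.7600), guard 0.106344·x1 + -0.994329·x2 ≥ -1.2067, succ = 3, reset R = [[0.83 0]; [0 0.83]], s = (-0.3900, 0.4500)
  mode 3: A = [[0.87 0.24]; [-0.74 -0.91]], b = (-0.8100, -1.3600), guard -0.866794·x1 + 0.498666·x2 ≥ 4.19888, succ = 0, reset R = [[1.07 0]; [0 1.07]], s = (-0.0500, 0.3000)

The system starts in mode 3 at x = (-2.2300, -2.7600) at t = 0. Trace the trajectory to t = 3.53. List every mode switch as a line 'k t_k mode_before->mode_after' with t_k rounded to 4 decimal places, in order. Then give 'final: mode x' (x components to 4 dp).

1 0.6918 3->0
2 1.1355 0->1
3 2.6022 1->3
final: 3 -3.3136 2.3542

Mode 3: guard c·x = 4.1989 hit at Δt = 0.6918 (t = 0.6918), x⁻ = (-5.2652, -0.7320) → reset → x⁺ = (-5.6838, -0.4832), jump to mode 0
Mode 0: guard c·x = 9.6560 hit at Δt = 0.4437 (t = 1.1355), x⁻ = (-9.3670, -3.8883) → reset → x⁺ = (-7.6693, -3.2528), jump to mode 1
Mode 1: guard c·x = 6.0696 hit at Δt = 1.4667 (t = 2.6022), x⁻ = (-2.0602, 6.4248) → reset → x⁺ = (-1.5005, 4.9068), jump to mode 3
Mode 3: flow for 0.9278 to horizon, guard not reached → x = (-3.3136, 2.3542)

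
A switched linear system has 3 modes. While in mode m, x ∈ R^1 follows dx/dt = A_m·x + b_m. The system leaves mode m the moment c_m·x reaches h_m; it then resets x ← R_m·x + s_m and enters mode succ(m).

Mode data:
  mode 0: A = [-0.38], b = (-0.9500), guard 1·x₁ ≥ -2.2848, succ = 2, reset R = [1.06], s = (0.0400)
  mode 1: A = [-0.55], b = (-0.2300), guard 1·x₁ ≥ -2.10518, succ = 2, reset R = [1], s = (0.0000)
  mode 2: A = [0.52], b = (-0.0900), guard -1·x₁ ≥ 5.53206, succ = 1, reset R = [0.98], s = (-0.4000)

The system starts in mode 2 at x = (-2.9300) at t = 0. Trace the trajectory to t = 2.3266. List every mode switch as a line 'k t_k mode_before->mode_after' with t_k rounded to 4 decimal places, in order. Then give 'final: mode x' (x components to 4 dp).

1 1.1711 2->1
final: 1 -3.2800

Mode 2: guard c·x = 5.5321 hit at Δt = 1.1711 (t = 1.1711), x⁻ = (-5.5321) → reset → x⁺ = (-5.8214), jump to mode 1
Mode 1: flow for 1.1555 to horizon, guard not reached → x = (-3.2800)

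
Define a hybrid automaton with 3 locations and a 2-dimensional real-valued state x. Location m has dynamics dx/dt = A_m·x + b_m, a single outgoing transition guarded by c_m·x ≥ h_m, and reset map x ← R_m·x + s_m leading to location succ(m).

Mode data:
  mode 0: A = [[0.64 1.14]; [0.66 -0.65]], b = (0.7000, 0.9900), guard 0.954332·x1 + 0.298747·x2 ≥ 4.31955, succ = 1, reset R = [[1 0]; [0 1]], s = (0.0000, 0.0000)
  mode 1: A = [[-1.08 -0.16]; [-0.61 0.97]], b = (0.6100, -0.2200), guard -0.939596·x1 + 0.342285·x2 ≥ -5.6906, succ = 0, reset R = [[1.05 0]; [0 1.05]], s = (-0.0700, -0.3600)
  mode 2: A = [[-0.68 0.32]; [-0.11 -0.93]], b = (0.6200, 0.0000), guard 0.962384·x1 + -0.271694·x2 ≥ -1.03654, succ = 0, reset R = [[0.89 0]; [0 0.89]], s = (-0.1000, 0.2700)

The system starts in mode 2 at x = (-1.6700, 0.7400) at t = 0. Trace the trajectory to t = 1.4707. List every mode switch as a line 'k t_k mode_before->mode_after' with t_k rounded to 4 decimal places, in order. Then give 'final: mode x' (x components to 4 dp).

Mode 2: guard c·x = -1.0365 hit at Δt = 0.4408 (t = 0.4408), x⁻ = (-0.9244, 0.5409) → reset → x⁺ = (-0.9227, 0.7514), jump to mode 0
Mode 0: flow for 1.0299 to horizon, guard not reached → x = (0.5806, 1.0307)

1 0.4408 2->0
final: 0 0.5806 1.0307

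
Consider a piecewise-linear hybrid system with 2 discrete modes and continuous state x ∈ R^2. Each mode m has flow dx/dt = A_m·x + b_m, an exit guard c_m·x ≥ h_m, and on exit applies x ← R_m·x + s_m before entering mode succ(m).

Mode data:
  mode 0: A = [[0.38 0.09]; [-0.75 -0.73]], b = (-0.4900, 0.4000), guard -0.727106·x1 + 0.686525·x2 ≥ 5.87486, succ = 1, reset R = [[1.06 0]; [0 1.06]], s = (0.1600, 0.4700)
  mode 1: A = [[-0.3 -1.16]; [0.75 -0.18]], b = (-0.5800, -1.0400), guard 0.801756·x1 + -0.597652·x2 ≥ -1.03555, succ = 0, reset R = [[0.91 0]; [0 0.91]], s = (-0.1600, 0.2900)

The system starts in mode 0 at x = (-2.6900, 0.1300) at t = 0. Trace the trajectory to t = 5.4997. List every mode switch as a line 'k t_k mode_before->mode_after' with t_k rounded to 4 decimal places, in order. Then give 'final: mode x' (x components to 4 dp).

Mode 0: guard c·x = 5.8749 hit at Δt = 1.3827 (t = 1.3827), x⁻ = (-5.1960, 3.0543) → reset → x⁺ = (-5.3478, 3.7075), jump to mode 1
Mode 1: guard c·x = -1.0355 hit at Δt = 1.3729 (t = 2.7556), x⁻ = (-3.7510, -3.2993) → reset → x⁺ = (-3.5734, -2.7124), jump to mode 0
Mode 0: guard c·x = 5.8749 hit at Δt = 1.1206 (t = 3.8762), x⁻ = (-6.2043, 1.9863) → reset → x⁺ = (-6.4166, 2.5755), jump to mode 1
Mode 1: guard c·x = -1.0355 hit at Δt = 1.1703 (t = 5.0465), x⁻ = (-3.9622, -3.5827) → reset → x⁺ = (-3.7656, -2.9702), jump to mode 0
Mode 0: flow for 0.4532 to horizon, guard not reached → x = (-4.7981, -0.7340)

1 1.3827 0->1
2 2.7556 1->0
3 3.8762 0->1
4 5.0465 1->0
final: 0 -4.7981 -0.7340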